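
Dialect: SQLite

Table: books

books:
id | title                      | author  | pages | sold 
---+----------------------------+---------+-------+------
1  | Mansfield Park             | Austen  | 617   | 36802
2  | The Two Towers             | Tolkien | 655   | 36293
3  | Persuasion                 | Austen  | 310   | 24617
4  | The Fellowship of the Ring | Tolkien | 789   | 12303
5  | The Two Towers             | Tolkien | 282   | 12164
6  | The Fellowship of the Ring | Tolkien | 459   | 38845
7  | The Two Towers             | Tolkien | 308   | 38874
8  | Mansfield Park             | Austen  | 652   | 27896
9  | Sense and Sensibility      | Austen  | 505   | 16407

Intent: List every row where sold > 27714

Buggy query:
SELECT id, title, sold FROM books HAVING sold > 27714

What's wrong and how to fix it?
Bug: This is a non-aggregate query (no GROUP BY, no aggregates), so in SQLite the HAVING clause is invalid here; a row-level condition belongs in WHERE

Fix: Replace HAVING with WHERE since the condition applies to individual rows

Corrected query:
SELECT id, title, sold FROM books WHERE sold > 27714

Result:
id | title                      | sold 
---+----------------------------+------
1  | Mansfield Park             | 36802
2  | The Two Towers             | 36293
6  | The Fellowship of the Ring | 38845
7  | The Two Towers             | 38874
8  | Mansfield Park             | 27896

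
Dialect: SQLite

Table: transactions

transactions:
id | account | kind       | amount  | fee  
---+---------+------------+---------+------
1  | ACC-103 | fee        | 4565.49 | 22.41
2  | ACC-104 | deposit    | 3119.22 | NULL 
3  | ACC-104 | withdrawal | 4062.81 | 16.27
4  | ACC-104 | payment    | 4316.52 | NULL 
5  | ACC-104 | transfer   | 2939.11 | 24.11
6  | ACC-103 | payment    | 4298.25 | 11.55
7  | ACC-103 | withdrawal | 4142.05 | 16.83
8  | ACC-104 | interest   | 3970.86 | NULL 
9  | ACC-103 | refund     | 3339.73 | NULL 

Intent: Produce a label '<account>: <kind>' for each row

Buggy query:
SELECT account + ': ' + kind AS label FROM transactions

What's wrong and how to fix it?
Bug: '+' is numeric addition; on text columns SQLite converts them to 0 instead of concatenating

Fix: Use the || operator for string concatenation

Corrected query:
SELECT account || ': ' || kind AS label FROM transactions

Result:
label              
-------------------
ACC-103: fee       
ACC-104: deposit   
ACC-104: withdrawal
ACC-104: payment   
ACC-104: transfer  
ACC-103: payment   
ACC-103: withdrawal
ACC-104: interest  
ACC-103: refund    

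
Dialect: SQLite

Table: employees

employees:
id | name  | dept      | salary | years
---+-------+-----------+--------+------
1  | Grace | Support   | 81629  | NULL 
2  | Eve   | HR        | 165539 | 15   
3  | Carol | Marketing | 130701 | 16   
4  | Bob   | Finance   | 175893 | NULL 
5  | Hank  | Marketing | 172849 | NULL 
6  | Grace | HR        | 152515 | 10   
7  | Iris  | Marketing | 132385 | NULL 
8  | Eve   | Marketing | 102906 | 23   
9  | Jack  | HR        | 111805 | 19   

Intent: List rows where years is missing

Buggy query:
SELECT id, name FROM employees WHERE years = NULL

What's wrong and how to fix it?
Bug: Comparing to NULL with '=' never matches; NULL = NULL is unknown, not true

Fix: Replace '= NULL' with 'IS NULL'

Corrected query:
SELECT id, name FROM employees WHERE years IS NULL

Result:
id | name 
---+------
1  | Grace
4  | Bob  
5  | Hank 
7  | Iris 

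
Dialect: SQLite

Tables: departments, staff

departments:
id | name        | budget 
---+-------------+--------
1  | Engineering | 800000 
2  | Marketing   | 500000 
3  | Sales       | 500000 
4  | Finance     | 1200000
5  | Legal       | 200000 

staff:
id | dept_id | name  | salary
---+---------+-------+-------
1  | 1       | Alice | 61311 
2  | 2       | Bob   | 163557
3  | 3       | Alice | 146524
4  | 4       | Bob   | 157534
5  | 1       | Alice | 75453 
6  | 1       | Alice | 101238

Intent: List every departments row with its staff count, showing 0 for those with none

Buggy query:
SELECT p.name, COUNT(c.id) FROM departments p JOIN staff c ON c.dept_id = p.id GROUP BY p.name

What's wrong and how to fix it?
Bug: An inner join excludes parents with zero children

Fix: Use LEFT JOIN so parents without children still appear (COUNT(c.id) gives 0)

Corrected query:
SELECT p.name, COUNT(c.id) FROM departments p LEFT JOIN staff c ON c.dept_id = p.id GROUP BY p.name

Result:
name        | COUNT(c.id)
------------+------------
Engineering | 3          
Finance     | 1          
Legal       | 0          
Marketing   | 1          
Sales       | 1          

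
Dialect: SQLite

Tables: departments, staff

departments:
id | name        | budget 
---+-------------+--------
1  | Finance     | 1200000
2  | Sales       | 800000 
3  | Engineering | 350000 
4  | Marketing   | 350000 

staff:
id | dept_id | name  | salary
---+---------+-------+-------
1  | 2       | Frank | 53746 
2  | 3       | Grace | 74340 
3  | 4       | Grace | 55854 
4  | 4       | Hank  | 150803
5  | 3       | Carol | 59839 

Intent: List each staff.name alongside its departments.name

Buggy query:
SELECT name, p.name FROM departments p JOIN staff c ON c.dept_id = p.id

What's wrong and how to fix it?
Bug: Both tables have a 'name' column; the unqualified reference is ambiguous

Fix: Qualify the column with its table alias (c.name)

Corrected query:
SELECT c.name, p.name FROM departments p JOIN staff c ON c.dept_id = p.id

Result:
name  | name       
------+------------
Frank | Sales      
Grace | Engineering
Grace | Marketing  
Hank  | Marketing  
Carol | Engineering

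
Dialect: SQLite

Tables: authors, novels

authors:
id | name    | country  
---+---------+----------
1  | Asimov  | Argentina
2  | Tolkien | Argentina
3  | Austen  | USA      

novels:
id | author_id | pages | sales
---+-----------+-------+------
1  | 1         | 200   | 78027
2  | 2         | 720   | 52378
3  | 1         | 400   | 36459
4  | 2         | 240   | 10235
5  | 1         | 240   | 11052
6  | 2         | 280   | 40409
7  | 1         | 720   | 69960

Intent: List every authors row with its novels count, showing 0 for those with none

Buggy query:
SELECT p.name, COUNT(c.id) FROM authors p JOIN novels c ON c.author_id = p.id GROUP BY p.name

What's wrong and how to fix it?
Bug: An inner join excludes parents with zero children

Fix: Switch to LEFT JOIN to retain unmatched parent rows

Corrected query:
SELECT p.name, COUNT(c.id) FROM authors p LEFT JOIN novels c ON c.author_id = p.id GROUP BY p.name

Result:
name    | COUNT(c.id)
--------+------------
Asimov  | 4          
Austen  | 0          
Tolkien | 3          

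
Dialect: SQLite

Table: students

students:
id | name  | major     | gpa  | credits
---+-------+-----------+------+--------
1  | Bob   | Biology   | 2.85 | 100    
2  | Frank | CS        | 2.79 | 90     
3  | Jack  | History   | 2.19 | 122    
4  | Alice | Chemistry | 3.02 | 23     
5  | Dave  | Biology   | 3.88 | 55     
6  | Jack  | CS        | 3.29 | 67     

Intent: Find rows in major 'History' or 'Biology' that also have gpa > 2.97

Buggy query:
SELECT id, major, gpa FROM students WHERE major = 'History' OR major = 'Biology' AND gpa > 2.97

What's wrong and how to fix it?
Bug: Without parentheses, AND is evaluated before OR, so the gpa filter only applies to the 'Biology' branch

Fix: Group the OR with parentheses (or use IN), then AND the threshold

Corrected query:
SELECT id, major, gpa FROM students WHERE (major = 'History' OR major = 'Biology') AND gpa > 2.97

Result:
id | major   | gpa 
---+---------+-----
5  | Biology | 3.88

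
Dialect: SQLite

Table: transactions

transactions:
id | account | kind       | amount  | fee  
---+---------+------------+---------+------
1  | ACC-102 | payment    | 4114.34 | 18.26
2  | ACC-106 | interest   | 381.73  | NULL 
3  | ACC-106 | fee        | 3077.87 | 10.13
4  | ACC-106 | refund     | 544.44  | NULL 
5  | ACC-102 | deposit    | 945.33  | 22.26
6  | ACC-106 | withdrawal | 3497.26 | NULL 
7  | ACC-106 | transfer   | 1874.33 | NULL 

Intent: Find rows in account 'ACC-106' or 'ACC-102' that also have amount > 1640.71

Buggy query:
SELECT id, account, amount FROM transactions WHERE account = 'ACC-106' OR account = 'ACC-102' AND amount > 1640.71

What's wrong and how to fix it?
Bug: AND binds tighter than OR, so this parses as account = 'ACC-106' OR (account = 'ACC-102' AND amount > 1640.71)

Fix: Add parentheses around the OR so the AND applies to both alternatives

Corrected query:
SELECT id, account, amount FROM transactions WHERE (account = 'ACC-106' OR account = 'ACC-102') AND amount > 1640.71

Result:
id | account | amount 
---+---------+--------
1  | ACC-102 | 4114.34
3  | ACC-106 | 3077.87
6  | ACC-106 | 3497.26
7  | ACC-106 | 1874.33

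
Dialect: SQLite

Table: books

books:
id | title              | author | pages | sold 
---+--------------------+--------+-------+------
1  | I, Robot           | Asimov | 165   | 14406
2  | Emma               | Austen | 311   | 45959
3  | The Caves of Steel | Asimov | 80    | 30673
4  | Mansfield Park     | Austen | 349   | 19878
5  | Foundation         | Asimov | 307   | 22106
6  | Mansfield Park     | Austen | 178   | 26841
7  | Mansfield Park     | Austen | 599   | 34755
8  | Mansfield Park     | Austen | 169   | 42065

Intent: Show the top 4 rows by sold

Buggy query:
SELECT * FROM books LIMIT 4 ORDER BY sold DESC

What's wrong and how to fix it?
Bug: LIMIT must come after ORDER BY

Fix: Sort with ORDER BY, then apply LIMIT

Corrected query:
SELECT * FROM books ORDER BY sold DESC LIMIT 4

Result:
id | title              | author | pages | sold 
---+--------------------+--------+-------+------
2  | Emma               | Austen | 311   | 45959
8  | Mansfield Park     | Austen | 169   | 42065
7  | Mansfield Park     | Austen | 599   | 34755
3  | The Caves of Steel | Asimov | 80    | 30673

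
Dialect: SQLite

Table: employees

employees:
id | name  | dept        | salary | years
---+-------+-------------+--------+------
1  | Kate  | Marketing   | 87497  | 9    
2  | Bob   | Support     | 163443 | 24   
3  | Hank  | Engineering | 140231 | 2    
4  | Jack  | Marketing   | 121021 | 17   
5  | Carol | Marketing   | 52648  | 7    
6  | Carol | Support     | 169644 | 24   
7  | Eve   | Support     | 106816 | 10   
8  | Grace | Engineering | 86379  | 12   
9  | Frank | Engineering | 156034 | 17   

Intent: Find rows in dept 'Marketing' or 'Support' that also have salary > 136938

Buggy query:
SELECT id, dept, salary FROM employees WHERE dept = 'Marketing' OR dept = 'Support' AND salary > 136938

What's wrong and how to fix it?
Bug: AND binds tighter than OR, so this parses as dept = 'Marketing' OR (dept = 'Support' AND salary > 136938)

Fix: Group the OR with parentheses (or use IN), then AND the threshold

Corrected query:
SELECT id, dept, salary FROM employees WHERE (dept = 'Marketing' OR dept = 'Support') AND salary > 136938

Result:
id | dept    | salary
---+---------+-------
2  | Support | 163443
6  | Support | 169644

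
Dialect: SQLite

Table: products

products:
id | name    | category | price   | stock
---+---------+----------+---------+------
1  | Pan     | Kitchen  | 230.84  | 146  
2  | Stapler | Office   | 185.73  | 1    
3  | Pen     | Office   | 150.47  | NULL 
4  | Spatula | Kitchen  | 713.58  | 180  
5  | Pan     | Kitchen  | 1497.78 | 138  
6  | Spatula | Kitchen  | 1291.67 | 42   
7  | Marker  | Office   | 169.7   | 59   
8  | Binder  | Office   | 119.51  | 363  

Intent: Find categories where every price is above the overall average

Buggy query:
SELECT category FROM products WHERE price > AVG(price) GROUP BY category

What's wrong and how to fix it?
Bug: WHERE evaluates per row before aggregation, so AVG() is unavailable

Fix: Use a subquery for AVG and a HAVING MIN(...) filter so the condition holds for every row in the group

Corrected query:
SELECT category FROM products GROUP BY category HAVING MIN(price) > (SELECT AVG(price) FROM products)

Result:
(no rows)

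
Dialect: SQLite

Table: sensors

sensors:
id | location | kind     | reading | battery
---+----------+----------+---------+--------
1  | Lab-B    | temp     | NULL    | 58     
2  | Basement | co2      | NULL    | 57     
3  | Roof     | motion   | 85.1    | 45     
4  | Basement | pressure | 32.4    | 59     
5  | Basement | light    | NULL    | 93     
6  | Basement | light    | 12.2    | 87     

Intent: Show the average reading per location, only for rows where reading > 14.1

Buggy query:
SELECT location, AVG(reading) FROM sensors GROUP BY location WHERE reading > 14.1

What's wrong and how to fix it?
Bug: WHERE cannot follow GROUP BY

Fix: Place WHERE between FROM and GROUP BY

Corrected query:
SELECT location, AVG(reading) FROM sensors WHERE reading > 14.1 GROUP BY location

Result:
location | AVG(reading)
---------+-------------
Basement | 32.4        
Roof     | 85.1        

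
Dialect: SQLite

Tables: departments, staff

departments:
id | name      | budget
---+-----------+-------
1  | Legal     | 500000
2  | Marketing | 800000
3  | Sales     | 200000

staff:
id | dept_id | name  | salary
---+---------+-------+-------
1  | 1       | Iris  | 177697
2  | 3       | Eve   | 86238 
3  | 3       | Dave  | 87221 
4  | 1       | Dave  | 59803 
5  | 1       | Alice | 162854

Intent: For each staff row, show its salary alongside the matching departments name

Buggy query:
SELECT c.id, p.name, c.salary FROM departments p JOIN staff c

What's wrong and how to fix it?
Bug: JOIN with no ON clause produces a cartesian product; every staff row pairs with every departments row

Fix: Add ON c.dept_id = p.id to the JOIN

Corrected query:
SELECT c.id, p.name, c.salary FROM departments p JOIN staff c ON c.dept_id = p.id

Result:
id | name  | salary
---+-------+-------
1  | Legal | 177697
2  | Sales | 86238 
3  | Sales | 87221 
4  | Legal | 59803 
5  | Legal | 162854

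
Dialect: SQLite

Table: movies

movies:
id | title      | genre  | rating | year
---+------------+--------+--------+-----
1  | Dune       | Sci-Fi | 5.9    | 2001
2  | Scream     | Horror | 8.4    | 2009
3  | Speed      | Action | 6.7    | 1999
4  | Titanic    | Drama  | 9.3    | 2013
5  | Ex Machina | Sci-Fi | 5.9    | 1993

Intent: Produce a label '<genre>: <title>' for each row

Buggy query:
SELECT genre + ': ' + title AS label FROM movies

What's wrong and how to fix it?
Bug: SQLite uses || for string concatenation; + coerces text to numbers (yielding 0)

Fix: Use the || operator for string concatenation

Corrected query:
SELECT genre || ': ' || title AS label FROM movies

Result:
label             
------------------
Sci-Fi: Dune      
Horror: Scream    
Action: Speed     
Drama: Titanic    
Sci-Fi: Ex Machina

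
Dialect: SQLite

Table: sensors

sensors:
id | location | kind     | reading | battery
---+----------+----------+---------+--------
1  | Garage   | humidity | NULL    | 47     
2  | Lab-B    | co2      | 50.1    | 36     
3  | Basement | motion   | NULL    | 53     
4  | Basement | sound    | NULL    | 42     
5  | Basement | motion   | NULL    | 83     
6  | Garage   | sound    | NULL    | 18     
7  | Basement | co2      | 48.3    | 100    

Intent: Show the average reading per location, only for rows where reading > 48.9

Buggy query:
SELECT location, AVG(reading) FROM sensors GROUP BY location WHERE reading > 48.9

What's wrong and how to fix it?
Bug: Row-level WHERE must come before GROUP BY in the clause order

Fix: Place WHERE between FROM and GROUP BY

Corrected query:
SELECT location, AVG(reading) FROM sensors WHERE reading > 48.9 GROUP BY location

Result:
location | AVG(reading)
---------+-------------
Lab-B    | 50.1        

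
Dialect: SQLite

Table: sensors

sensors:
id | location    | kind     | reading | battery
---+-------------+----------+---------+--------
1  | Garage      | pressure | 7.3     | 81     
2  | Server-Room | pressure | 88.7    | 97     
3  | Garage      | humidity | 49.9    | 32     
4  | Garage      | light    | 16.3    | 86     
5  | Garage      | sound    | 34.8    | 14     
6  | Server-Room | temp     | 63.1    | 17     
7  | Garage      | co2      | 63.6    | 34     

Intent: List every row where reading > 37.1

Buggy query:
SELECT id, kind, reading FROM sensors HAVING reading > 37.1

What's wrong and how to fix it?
Bug: HAVING filters the output of aggregation, but this query has no GROUP BY and no aggregate functions, so SQLite rejects it (HAVING clause on a non-aggregate query); the condition here is per row

Fix: Replace HAVING with WHERE since the condition applies to individual rows

Corrected query:
SELECT id, kind, reading FROM sensors WHERE reading > 37.1

Result:
id | kind     | reading
---+----------+--------
2  | pressure | 88.7   
3  | humidity | 49.9   
6  | temp     | 63.1   
7  | co2      | 63.6   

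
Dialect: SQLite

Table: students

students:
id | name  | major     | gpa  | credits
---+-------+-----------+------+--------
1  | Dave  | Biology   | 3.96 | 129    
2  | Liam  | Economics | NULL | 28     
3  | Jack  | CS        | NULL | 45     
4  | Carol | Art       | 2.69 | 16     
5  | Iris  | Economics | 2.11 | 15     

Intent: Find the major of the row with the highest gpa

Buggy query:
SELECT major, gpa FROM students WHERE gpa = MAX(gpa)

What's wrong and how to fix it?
Bug: WHERE is evaluated per row; an aggregate over the whole table isn't defined there

Fix: Wrap MAX in a scalar subquery so WHERE compares against a single value

Corrected query:
SELECT major, gpa FROM students WHERE gpa = (SELECT MAX(gpa) FROM students)

Result:
major   | gpa 
--------+-----
Biology | 3.96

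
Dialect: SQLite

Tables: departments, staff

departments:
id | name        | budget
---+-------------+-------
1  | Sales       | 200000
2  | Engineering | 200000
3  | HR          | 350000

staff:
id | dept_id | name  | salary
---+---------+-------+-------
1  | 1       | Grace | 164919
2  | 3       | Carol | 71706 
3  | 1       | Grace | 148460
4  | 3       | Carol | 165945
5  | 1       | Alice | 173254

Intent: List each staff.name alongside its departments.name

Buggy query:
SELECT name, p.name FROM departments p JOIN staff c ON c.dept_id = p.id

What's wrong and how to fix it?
Bug: 'name' exists in both joined tables, so the database can't tell which one is meant

Fix: Prefix ambiguous columns with the table alias

Corrected query:
SELECT c.name, p.name FROM departments p JOIN staff c ON c.dept_id = p.id

Result:
name  | name 
------+------
Grace | Sales
Carol | HR   
Grace | Sales
Carol | HR   
Alice | Sales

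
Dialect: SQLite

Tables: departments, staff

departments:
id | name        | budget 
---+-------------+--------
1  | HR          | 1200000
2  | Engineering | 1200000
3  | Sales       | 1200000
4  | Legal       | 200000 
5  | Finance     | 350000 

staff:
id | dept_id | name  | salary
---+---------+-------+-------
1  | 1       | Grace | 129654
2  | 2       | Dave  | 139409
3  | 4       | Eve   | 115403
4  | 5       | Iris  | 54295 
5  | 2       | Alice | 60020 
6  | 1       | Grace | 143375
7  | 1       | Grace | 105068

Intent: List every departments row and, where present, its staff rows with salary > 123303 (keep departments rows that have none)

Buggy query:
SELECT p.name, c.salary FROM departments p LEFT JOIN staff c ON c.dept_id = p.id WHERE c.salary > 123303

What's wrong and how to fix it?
Bug: A WHERE condition on the right-hand table after LEFT JOIN drops unmatched parents

Fix: Put 'c.salary > 123303' in the JOIN's ON clause instead of WHERE

Corrected query:
SELECT p.name, c.salary FROM departments p LEFT JOIN staff c ON c.dept_id = p.id AND c.salary > 123303

Result:
name        | salary
------------+-------
HR          | 129654
HR          | 143375
Engineering | 139409
Sales       | NULL  
Legal       | NULL  
Finance     | NULL  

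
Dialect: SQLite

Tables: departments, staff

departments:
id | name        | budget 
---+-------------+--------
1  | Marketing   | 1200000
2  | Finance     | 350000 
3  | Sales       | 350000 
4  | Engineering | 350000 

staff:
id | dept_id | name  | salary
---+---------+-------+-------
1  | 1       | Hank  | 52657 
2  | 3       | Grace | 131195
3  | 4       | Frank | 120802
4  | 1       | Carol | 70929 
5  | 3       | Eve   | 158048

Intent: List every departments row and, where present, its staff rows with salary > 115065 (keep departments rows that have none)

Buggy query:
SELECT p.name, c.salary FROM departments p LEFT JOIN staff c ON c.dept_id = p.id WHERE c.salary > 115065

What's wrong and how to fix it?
Bug: A WHERE condition on the right-hand table after LEFT JOIN drops unmatched parents

Fix: Put 'c.salary > 115065' in the JOIN's ON clause instead of WHERE

Corrected query:
SELECT p.name, c.salary FROM departments p LEFT JOIN staff c ON c.dept_id = p.id AND c.salary > 115065

Result:
name        | salary
------------+-------
Marketing   | NULL  
Finance     | NULL  
Sales       | 131195
Sales       | 158048
Engineering | 120802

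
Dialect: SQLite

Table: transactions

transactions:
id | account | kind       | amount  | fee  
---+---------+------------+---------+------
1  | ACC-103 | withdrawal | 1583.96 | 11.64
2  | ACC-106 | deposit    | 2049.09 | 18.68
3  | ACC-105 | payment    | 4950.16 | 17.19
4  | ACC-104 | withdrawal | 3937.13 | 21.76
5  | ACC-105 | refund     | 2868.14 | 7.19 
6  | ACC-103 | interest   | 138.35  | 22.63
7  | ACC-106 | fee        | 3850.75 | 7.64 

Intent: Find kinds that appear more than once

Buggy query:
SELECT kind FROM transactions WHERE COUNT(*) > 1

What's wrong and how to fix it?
Bug: WHERE can't reference COUNT(*); aggregates are computed after WHERE

Fix: GROUP BY kind, then filter groups with HAVING COUNT(*) > 1

Corrected query:
SELECT kind FROM transactions GROUP BY kind HAVING COUNT(*) > 1

Result:
kind      
----------
withdrawal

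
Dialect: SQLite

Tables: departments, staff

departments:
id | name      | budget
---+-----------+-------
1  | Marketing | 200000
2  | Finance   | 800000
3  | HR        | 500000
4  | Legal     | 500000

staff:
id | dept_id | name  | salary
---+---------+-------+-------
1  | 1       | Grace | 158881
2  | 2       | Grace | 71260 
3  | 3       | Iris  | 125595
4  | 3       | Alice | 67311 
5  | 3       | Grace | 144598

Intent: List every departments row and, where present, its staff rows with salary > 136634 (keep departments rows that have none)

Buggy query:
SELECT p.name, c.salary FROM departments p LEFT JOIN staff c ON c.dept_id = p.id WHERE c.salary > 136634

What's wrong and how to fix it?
Bug: Filtering c.salary in WHERE discards the NULL rows produced by LEFT JOIN, turning it into an inner join

Fix: Move the right-table condition into the ON clause so unmatched parents are kept

Corrected query:
SELECT p.name, c.salary FROM departments p LEFT JOIN staff c ON c.dept_id = p.id AND c.salary > 136634

Result:
name      | salary
----------+-------
Marketing | 158881
Finance   | NULL  
HR        | 144598
Legal     | NULL  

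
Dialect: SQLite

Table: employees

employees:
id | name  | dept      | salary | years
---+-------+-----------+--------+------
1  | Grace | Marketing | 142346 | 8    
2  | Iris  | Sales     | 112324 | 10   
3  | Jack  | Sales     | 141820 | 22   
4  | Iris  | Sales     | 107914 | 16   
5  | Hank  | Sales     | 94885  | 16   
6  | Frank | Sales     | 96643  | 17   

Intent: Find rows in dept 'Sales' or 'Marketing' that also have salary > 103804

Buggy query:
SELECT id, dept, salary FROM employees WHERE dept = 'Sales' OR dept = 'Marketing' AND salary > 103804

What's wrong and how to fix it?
Bug: AND binds tighter than OR, so this parses as dept = 'Sales' OR (dept = 'Marketing' AND salary > 103804)

Fix: Group the OR with parentheses (or use IN), then AND the threshold

Corrected query:
SELECT id, dept, salary FROM employees WHERE (dept = 'Sales' OR dept = 'Marketing') AND salary > 103804

Result:
id | dept      | salary
---+-----------+-------
1  | Marketing | 142346
2  | Sales     | 112324
3  | Sales     | 141820
4  | Sales     | 107914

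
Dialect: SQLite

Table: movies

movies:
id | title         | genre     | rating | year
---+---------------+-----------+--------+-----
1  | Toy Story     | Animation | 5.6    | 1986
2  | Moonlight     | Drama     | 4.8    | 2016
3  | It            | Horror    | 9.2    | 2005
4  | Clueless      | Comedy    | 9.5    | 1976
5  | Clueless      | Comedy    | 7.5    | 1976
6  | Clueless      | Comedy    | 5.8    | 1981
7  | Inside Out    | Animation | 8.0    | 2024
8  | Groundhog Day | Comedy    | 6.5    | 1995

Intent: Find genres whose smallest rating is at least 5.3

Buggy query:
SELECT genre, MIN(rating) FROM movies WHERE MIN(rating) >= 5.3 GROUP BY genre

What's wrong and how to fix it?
Bug: MIN() in WHERE is a misuse of aggregate

Fix: Replace WHERE with HAVING after the GROUP BY

Corrected query:
SELECT genre, MIN(rating) FROM movies GROUP BY genre HAVING MIN(rating) >= 5.3

Result:
genre     | MIN(rating)
----------+------------
Animation | 5.6        
Comedy    | 5.8        
Horror    | 9.2        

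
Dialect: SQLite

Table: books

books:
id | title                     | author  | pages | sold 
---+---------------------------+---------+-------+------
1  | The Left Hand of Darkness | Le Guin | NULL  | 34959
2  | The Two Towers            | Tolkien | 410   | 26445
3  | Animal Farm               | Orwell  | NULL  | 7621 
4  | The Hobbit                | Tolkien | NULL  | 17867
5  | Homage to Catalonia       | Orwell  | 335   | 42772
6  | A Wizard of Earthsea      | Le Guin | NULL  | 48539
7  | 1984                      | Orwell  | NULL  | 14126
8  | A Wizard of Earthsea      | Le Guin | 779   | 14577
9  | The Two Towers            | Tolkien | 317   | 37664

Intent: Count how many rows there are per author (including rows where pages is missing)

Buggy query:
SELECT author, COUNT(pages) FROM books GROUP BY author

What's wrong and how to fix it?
Bug: COUNT(column) counts non-NULL values only; rows with NULL pages aren't counted

Fix: Replace COUNT(pages) with COUNT(*)

Corrected query:
SELECT author, COUNT(*) FROM books GROUP BY author

Result:
author  | COUNT(*)
--------+---------
Le Guin | 3       
Orwell  | 3       
Tolkien | 3       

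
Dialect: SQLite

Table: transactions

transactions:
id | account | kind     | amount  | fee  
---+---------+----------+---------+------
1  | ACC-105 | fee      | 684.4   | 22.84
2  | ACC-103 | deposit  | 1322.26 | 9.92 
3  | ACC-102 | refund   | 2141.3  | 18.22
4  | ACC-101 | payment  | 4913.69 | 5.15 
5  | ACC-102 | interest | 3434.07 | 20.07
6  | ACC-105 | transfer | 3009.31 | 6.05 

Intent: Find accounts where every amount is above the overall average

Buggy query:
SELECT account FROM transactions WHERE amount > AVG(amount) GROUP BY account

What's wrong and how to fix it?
Bug: AVG() is an aggregate; it can't sit directly in WHERE

Fix: Use a subquery for AVG and a HAVING MIN(...) filter so the condition holds for every row in the group

Corrected query:
SELECT account FROM transactions GROUP BY account HAVING MIN(amount) > (SELECT AVG(amount) FROM transactions)

Result:
account
-------
ACC-101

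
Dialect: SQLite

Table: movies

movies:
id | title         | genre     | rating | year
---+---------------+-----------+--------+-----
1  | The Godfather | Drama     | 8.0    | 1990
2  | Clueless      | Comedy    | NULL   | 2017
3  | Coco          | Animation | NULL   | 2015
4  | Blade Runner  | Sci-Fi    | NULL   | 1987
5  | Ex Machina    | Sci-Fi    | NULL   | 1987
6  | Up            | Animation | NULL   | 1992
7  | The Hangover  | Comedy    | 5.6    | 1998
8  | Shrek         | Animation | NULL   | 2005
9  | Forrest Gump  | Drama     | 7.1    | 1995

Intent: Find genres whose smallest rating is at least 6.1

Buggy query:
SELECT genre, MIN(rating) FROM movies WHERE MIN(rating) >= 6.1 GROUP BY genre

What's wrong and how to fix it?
Bug: MIN() in WHERE is a misuse of aggregate

Fix: Replace WHERE with HAVING after the GROUP BY

Corrected query:
SELECT genre, MIN(rating) FROM movies GROUP BY genre HAVING MIN(rating) >= 6.1

Result:
genre | MIN(rating)
------+------------
Drama | 7.1        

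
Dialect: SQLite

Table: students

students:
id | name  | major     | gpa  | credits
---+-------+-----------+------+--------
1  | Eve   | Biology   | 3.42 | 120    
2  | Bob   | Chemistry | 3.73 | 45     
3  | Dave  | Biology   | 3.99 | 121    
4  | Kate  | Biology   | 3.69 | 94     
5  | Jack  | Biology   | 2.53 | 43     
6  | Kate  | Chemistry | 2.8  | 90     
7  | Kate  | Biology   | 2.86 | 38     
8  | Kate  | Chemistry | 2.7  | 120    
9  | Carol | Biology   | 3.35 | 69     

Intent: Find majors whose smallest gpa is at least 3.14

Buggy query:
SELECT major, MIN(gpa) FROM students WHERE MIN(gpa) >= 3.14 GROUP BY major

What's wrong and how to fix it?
Bug: Aggregates like MIN are computed per group after WHERE runs

Fix: Replace WHERE with HAVING after the GROUP BY

Corrected query:
SELECT major, MIN(gpa) FROM students GROUP BY major HAVING MIN(gpa) >= 3.14

Result:
(no rows)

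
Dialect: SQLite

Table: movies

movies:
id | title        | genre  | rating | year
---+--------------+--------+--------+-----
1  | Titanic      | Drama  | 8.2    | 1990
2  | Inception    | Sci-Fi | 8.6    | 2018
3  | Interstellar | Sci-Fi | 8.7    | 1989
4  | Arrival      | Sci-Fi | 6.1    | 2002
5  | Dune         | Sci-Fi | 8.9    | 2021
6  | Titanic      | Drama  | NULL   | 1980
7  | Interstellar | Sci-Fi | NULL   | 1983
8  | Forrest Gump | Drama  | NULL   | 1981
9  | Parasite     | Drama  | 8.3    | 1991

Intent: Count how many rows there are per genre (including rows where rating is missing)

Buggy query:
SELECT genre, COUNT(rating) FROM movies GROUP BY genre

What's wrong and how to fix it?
Bug: COUNT(rating) skips NULLs, so groups with missing rating are undercounted

Fix: Use COUNT(*) to count all rows regardless of NULL

Corrected query:
SELECT genre, COUNT(*) FROM movies GROUP BY genre

Result:
genre  | COUNT(*)
-------+---------
Drama  | 4       
Sci-Fi | 5       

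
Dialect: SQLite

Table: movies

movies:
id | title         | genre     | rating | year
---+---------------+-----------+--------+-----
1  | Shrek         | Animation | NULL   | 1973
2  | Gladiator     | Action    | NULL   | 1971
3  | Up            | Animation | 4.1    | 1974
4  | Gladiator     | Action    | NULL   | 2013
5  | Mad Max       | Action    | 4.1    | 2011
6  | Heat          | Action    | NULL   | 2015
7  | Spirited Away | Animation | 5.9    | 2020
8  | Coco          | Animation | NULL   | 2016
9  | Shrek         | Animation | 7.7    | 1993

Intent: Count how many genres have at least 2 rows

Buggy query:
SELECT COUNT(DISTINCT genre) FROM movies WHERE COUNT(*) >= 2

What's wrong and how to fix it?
Bug: COUNT(*) cannot appear in WHERE; the per-group count doesn't exist yet

Fix: Group first with HAVING COUNT(*) >= 2, then COUNT the resulting groups

Corrected query:
SELECT COUNT(*) FROM (SELECT genre FROM movies GROUP BY genre HAVING COUNT(*) >= 2)

Result:
COUNT(*)
--------
2       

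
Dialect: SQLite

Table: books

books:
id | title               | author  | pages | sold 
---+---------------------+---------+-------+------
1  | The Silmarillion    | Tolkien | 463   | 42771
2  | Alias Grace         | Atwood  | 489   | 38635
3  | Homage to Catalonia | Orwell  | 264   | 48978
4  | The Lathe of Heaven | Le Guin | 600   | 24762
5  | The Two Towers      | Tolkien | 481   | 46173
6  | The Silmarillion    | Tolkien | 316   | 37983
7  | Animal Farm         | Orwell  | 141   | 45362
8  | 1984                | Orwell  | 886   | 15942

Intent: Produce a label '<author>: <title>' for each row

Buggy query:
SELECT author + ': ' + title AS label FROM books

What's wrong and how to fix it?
Bug: '+' is numeric addition; on text columns SQLite converts them to 0 instead of concatenating

Fix: Replace + with || to concatenate text

Corrected query:
SELECT author || ': ' || title AS label FROM books

Result:
label                       
----------------------------
Tolkien: The Silmarillion   
Atwood: Alias Grace         
Orwell: Homage to Catalonia 
Le Guin: The Lathe of Heaven
Tolkien: The Two Towers     
Tolkien: The Silmarillion   
Orwell: Animal Farm         
Orwell: 1984                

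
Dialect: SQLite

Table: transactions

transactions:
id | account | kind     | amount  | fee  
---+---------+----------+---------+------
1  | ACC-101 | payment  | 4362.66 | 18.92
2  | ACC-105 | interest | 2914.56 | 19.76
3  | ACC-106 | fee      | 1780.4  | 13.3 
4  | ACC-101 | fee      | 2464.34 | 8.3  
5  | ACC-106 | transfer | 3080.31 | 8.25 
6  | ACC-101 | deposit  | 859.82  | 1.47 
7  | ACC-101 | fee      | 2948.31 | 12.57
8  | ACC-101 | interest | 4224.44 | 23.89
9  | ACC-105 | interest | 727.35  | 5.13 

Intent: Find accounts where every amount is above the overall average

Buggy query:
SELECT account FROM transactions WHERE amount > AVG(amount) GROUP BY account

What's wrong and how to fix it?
Bug: WHERE evaluates per row before aggregation, so AVG() is unavailable

Fix: Use a subquery for AVG and a HAVING MIN(...) filter so the condition holds for every row in the group

Corrected query:
SELECT account FROM transactions GROUP BY account HAVING MIN(amount) > (SELECT AVG(amount) FROM transactions)

Result:
(no rows)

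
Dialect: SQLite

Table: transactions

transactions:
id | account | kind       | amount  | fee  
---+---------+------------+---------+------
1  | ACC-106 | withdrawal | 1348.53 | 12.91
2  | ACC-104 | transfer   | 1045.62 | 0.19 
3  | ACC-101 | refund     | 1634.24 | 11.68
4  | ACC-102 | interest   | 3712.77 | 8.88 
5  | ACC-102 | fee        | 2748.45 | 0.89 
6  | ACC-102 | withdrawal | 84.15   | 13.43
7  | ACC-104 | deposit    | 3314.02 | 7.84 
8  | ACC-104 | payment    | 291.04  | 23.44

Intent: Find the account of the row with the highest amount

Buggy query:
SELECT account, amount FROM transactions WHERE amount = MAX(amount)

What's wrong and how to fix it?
Bug: MAX(amount) is an aggregate and cannot be used directly in WHERE

Fix: Wrap MAX in a scalar subquery so WHERE compares against a single value

Corrected query:
SELECT account, amount FROM transactions WHERE amount = (SELECT MAX(amount) FROM transactions)

Result:
account | amount 
--------+--------
ACC-102 | 3712.77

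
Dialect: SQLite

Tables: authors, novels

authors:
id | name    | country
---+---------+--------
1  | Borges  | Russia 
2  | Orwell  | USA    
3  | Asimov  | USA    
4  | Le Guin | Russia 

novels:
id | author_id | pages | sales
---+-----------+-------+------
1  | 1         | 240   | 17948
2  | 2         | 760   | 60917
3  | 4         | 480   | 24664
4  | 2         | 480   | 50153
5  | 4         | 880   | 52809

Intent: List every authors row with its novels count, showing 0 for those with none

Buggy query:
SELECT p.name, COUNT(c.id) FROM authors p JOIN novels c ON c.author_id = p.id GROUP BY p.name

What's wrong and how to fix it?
Bug: INNER JOIN drops authors rows that have no matching novels rows

Fix: Switch to LEFT JOIN to retain unmatched parent rows

Corrected query:
SELECT p.name, COUNT(c.id) FROM authors p LEFT JOIN novels c ON c.author_id = p.id GROUP BY p.name

Result:
name    | COUNT(c.id)
--------+------------
Asimov  | 0          
Borges  | 1          
Le Guin | 2          
Orwell  | 2          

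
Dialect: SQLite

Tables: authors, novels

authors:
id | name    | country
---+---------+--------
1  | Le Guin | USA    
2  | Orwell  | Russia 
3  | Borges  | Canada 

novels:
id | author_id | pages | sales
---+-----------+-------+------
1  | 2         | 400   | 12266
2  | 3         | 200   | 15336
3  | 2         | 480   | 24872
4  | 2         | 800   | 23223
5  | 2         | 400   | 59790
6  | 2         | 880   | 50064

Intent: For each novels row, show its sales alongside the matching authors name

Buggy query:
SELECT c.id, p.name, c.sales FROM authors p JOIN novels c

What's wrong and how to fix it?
Bug: JOIN with no ON clause produces a cartesian product; every novels row pairs with every authors row

Fix: Add ON c.author_id = p.id to the JOIN

Corrected query:
SELECT c.id, p.name, c.sales FROM authors p JOIN novels c ON c.author_id = p.id

Result:
id | name   | sales
---+--------+------
1  | Orwell | 12266
2  | Borges | 15336
3  | Orwell | 24872
4  | Orwell | 23223
5  | Orwell | 59790
6  | Orwell | 50064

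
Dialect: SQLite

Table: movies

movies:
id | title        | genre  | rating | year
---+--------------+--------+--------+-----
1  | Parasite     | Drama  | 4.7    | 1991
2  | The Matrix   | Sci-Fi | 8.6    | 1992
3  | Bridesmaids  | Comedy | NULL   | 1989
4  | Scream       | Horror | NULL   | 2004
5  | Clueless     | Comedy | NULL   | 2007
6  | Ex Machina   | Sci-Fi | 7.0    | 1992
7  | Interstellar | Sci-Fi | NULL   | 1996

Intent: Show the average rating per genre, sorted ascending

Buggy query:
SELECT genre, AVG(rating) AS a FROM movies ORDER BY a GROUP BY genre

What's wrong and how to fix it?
Bug: ORDER BY appears before GROUP BY; SQL clause order requires GROUP BY first

Fix: Reorder: SELECT … FROM … GROUP BY … ORDER BY …

Corrected query:
SELECT genre, AVG(rating) AS a FROM movies GROUP BY genre ORDER BY a

Result:
genre  | a   
-------+-----
Comedy | NULL
Horror | NULL
Drama  | 4.7 
Sci-Fi | 7.8 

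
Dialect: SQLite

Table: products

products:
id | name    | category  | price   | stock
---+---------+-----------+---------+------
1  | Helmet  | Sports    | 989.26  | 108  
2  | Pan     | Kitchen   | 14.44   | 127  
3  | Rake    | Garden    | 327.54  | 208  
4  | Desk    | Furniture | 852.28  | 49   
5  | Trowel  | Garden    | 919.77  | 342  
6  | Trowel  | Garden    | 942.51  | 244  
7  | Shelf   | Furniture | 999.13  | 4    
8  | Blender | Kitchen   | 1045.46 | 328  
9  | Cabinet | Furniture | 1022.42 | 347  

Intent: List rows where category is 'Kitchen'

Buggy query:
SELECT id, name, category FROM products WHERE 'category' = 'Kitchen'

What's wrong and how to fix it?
Bug: Single quotes denote string literals in SQL; the column name is being compared as a constant string

Fix: Remove the quotes around the column name (or use double quotes for an identifier)

Corrected query:
SELECT id, name, category FROM products WHERE category = 'Kitchen'

Result:
id | name    | category
---+---------+---------
2  | Pan     | Kitchen 
8  | Blender | Kitchen 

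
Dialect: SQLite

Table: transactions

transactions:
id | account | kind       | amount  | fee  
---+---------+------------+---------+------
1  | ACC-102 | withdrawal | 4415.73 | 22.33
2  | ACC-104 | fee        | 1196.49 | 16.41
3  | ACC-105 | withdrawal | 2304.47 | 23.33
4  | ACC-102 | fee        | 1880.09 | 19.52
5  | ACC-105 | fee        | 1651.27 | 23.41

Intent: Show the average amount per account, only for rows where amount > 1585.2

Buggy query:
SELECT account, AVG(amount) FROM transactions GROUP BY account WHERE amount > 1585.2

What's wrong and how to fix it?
Bug: WHERE cannot follow GROUP BY

Fix: Place WHERE between FROM and GROUP BY

Corrected query:
SELECT account, AVG(amount) FROM transactions WHERE amount > 1585.2 GROUP BY account

Result:
account | AVG(amount)
--------+------------
ACC-102 | 3147.91    
ACC-105 | 1977.87    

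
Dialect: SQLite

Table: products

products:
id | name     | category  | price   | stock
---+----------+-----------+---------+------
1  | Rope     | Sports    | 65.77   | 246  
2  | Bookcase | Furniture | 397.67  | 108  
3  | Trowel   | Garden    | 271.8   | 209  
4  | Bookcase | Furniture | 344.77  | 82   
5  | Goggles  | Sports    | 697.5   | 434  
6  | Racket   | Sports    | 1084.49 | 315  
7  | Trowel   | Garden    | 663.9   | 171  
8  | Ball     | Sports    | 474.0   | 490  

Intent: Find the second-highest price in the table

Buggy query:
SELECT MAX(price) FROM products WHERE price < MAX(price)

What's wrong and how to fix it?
Bug: The inner MAX is an aggregate inside WHERE, which is not allowed

Fix: Compute the overall MAX in a subquery, then take MAX of rows below it

Corrected query:
SELECT MAX(price) FROM products WHERE price < (SELECT MAX(price) FROM products)

Result:
MAX(price)
----------
697.5     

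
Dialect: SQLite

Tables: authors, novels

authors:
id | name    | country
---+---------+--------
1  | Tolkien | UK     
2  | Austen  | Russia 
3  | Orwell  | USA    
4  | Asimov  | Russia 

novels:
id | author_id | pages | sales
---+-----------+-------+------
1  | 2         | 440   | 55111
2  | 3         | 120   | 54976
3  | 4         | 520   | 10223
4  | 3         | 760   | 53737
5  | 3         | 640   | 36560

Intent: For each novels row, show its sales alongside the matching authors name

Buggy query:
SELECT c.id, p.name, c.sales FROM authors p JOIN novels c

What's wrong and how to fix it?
Bug: JOIN with no ON clause produces a cartesian product; every novels row pairs with every authors row

Fix: Add ON c.author_id = p.id to the JOIN

Corrected query:
SELECT c.id, p.name, c.sales FROM authors p JOIN novels c ON c.author_id = p.id

Result:
id | name   | sales
---+--------+------
1  | Austen | 55111
2  | Orwell | 54976
3  | Asimov | 10223
4  | Orwell | 53737
5  | Orwell | 36560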